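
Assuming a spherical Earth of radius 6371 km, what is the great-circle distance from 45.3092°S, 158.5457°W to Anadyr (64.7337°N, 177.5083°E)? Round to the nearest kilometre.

12412 km

Δλ = 177.5083 − -158.5457 = 336.0540°; wrapped into (−180°, 180°]: -23.9460°.
Δφ = 64.7337 − -45.3092 = 110.0429°.
a = sin²(Δφ/2) + cos φ₁ · cos φ₂ · sin²(Δλ/2) = 0.684280.
c = 2·atan2(√a, √(1−a)) = 1.94826 rad → d = 6371·c ≈ 12412.34 km.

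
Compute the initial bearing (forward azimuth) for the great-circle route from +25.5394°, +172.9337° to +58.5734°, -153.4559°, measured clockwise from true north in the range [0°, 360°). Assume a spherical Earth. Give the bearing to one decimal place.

Δλ = -153.4559 − 172.9337 = -326.3896°; wrapped into (−180°, 180°]: 33.6104°.
θ = atan2( sin Δλ · cos φ₂ , cos φ₁ · sin φ₂ − sin φ₁ · cos φ₂ · cos Δλ )
  = atan2(0.28862, 0.58272) = 26.349° → normalised to [0°, 360°): 26.349°.

26.3°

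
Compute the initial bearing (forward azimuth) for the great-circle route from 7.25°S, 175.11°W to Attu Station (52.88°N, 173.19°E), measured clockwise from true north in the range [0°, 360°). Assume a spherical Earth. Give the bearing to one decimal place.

Δλ = 173.19 − -175.11 = 348.30°; wrapped into (−180°, 180°]: -11.70°.
θ = atan2( sin Δλ · cos φ₂ , cos φ₁ · sin φ₂ − sin φ₁ · cos φ₂ · cos Δλ )
  = atan2(-0.12238, 0.86558) = -8.047° → normalised to [0°, 360°): 351.953°.

352.0°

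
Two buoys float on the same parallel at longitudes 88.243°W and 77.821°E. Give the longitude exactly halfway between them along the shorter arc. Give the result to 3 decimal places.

Signed shortest Δλ from -88.243° to +77.821° is +166.064°.
Midpoint longitude = -88.243° + (+166.064°)/2 = -88.243° + 83.032° = -5.211°.

5.211°W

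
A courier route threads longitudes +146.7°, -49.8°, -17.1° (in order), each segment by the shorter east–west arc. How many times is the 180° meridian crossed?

1

Leg 1: +146.7° → -49.8°, shortest Δλ = 163.5° (east) — crosses 180°.
Leg 2: -49.8° → -17.1°, shortest Δλ = 32.7° (east) — does not cross 180°.
Total crossings: 1.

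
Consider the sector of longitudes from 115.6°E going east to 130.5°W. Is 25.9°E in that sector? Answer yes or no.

No

Band width going east from +115.6° to -130.5°: ((-130.5 − 115.6) mod 360) = 113.9°.
Offset of +25.9° east of the west edge: ((25.9 − 115.6) mod 360) = 270.3°.
270.3° > 113.9° ⇒ outside.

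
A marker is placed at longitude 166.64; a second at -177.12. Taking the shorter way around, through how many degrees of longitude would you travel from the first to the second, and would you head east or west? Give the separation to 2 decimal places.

Raw difference: -177.12 − 166.64 = -343.76°.
Normalise into (−180°, 180°]: -343.76° + 360° = 16.24°.
Positive ⇒ the second point lies to the east; separation 16.24°.

16.24° east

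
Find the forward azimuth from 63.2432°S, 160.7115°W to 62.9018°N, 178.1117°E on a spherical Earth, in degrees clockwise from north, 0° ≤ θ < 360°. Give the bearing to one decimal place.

348.1°

Δλ = 178.1117 − -160.7115 = 338.8232°; wrapped into (−180°, 180°]: -21.1768°.
θ = atan2( sin Δλ · cos φ₂ , cos φ₁ · sin φ₂ − sin φ₁ · cos φ₂ · cos Δλ )
  = atan2(-0.16455, 0.78006) = -11.912° → normalised to [0°, 360°): 348.088°.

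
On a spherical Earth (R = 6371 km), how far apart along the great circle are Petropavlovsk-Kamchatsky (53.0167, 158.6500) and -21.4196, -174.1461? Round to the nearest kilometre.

8683 km

Δλ = -174.1461 − 158.6500 = -332.7961°; wrapped into (−180°, 180°]: 27.2039°.
Δφ = -21.4196 − 53.0167 = -74.4363°.
a = sin²(Δφ/2) + cos φ₁ · cos φ₂ · sin²(Δλ/2) = 0.396819.
c = 2·atan2(√a, √(1−a)) = 1.36294 rad → d = 6371·c ≈ 8683.30 km.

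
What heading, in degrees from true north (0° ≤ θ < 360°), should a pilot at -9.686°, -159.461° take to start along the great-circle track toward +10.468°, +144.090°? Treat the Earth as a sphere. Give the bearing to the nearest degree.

288°

Δλ = 144.090 − -159.461 = 303.551°; wrapped into (−180°, 180°]: -56.449°.
θ = atan2( sin Δλ · cos φ₂ , cos φ₁ · sin φ₂ − sin φ₁ · cos φ₂ · cos Δλ )
  = atan2(-0.81952, 0.27054) = -71.731° → normalised to [0°, 360°): 288.269°.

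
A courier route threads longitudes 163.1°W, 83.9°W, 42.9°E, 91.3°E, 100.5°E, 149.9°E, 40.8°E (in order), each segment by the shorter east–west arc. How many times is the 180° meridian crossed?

0

Leg 1: -163.1° → -83.9°, shortest Δλ = 79.2° (east) — does not cross 180°.
Leg 2: -83.9° → +42.9°, shortest Δλ = 126.8° (east) — does not cross 180°.
Leg 3: +42.9° → +91.3°, shortest Δλ = 48.4° (east) — does not cross 180°.
Leg 4: +91.3° → +100.5°, shortest Δλ = 9.2° (east) — does not cross 180°.
Leg 5: +100.5° → +149.9°, shortest Δλ = 49.4° (east) — does not cross 180°.
Leg 6: +149.9° → +40.8°, shortest Δλ = -109.1° (west) — does not cross 180°.
Total crossings: 0.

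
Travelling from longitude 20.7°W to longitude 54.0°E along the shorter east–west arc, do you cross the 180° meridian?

Signed shortest Δλ = ((54.0 − -20.7 + 180) mod 360) − 180 = 74.7°.
Going east by 74.7° from -20.7° reaches +54.0° without touching 180°.

No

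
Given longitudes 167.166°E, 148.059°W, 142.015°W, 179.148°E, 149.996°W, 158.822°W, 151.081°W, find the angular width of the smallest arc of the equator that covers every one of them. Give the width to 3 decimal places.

50.819°

Sort the longitudes: -158.822°, -151.081°, -149.996°, -148.059°, -142.015°, +167.166°, +179.148°.
Eastward gaps between consecutive values (wrapping around): 7.741°, 1.085°, 1.937°, 6.044°, 309.181°, 11.982°, 22.030°.
Largest gap = 309.181° ⇒ minimal covering band is its complement: 360° − 309.181° = 50.819°.
Band runs from +167.166° eastward to -142.015°, crossing the antimeridian.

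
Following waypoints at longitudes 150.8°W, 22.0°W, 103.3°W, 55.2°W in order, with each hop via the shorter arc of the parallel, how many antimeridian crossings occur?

0

Leg 1: -150.8° → -22.0°, shortest Δλ = 128.8° (east) — does not cross 180°.
Leg 2: -22.0° → -103.3°, shortest Δλ = -81.3° (west) — does not cross 180°.
Leg 3: -103.3° → -55.2°, shortest Δλ = 48.1° (east) — does not cross 180°.
Total crossings: 0.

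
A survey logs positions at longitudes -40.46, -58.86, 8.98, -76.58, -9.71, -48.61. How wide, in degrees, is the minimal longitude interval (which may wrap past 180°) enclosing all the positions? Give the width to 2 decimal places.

Sort the longitudes: -76.58°, -58.86°, -48.61°, -40.46°, -9.71°, +8.98°.
Eastward gaps between consecutive values (wrapping around): 17.72°, 10.25°, 8.15°, 30.75°, 18.69°, 274.44°.
Largest gap = 274.44° ⇒ minimal covering band is its complement: 360° − 274.44° = 85.56°.
Band runs from -76.58° eastward to +8.98°.

85.56°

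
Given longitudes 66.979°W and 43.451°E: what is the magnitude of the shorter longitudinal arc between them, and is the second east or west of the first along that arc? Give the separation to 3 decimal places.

Raw difference: 43.451 − -66.979 = 110.43°.
Normalise into (−180°, 180°]: 110.43° stays 110.43°.
Positive ⇒ the second point lies to the east; separation 110.430°.

110.430° east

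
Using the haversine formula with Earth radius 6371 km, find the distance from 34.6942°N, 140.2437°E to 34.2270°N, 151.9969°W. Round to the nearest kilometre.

6085 km

Δλ = -151.9969 − 140.2437 = -292.2406°; wrapped into (−180°, 180°]: 67.7594°.
Δφ = 34.2270 − 34.6942 = -0.4672°.
a = sin²(Δφ/2) + cos φ₁ · cos φ₂ · sin²(Δλ/2) = 0.211268.
c = 2·atan2(√a, √(1−a)) = 0.95518 rad → d = 6371·c ≈ 6085.44 km.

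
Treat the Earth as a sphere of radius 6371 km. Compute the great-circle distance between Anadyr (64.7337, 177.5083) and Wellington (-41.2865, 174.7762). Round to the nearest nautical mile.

6367 nmi

Δλ = 174.7762 − 177.5083 = -2.7321°.
Δφ = -41.2865 − 64.7337 = -106.0202°.
a = sin²(Δφ/2) + cos φ₁ · cos φ₂ · sin²(Δλ/2) = 0.638170.
c = 2·atan2(√a, √(1−a)) = 1.85078 rad → d = 6371·c ≈ 11791.32 km ≈ 6366.81 nmi.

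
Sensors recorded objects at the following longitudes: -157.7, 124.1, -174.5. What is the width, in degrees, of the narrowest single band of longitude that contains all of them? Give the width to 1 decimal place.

78.2°

Sort the longitudes: -174.5°, -157.7°, +124.1°.
Eastward gaps between consecutive values (wrapping around): 16.8°, 281.8°, 61.4°.
Largest gap = 281.8° ⇒ minimal covering band is its complement: 360° − 281.8° = 78.2°.
Band runs from +124.1° eastward to -157.7°, crossing the antimeridian.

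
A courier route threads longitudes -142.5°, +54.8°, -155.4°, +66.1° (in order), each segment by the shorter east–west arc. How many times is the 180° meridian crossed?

Leg 1: -142.5° → +54.8°, shortest Δλ = -162.7° (west) — crosses 180°.
Leg 2: +54.8° → -155.4°, shortest Δλ = 149.8° (east) — crosses 180°.
Leg 3: -155.4° → +66.1°, shortest Δλ = -138.5° (west) — crosses 180°.
Total crossings: 3.

3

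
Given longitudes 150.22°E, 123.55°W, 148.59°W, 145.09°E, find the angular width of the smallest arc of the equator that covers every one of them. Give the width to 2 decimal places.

91.36°

Sort the longitudes: -148.59°, -123.55°, +145.09°, +150.22°.
Eastward gaps between consecutive values (wrapping around): 25.04°, 268.64°, 5.13°, 61.19°.
Largest gap = 268.64° ⇒ minimal covering band is its complement: 360° − 268.64° = 91.36°.
Band runs from +145.09° eastward to -123.55°, crossing the antimeridian.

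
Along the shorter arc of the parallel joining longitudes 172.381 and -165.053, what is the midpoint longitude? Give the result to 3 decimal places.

Signed shortest Δλ from +172.381° to -165.053° is +22.566°.
Midpoint longitude = +172.381° + (+22.566°)/2 = +172.381° + 11.283° = +183.664°.
Normalise into (−180°, 180°]: -176.336°.
(The naïve average (+172.381 + -165.053)/2 = 3.664° is on the wrong side of the globe.)

-176.336°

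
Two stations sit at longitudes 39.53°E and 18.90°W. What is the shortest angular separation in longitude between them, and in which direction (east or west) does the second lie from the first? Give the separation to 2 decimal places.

58.43° west

Raw difference: -18.90 − 39.53 = -58.43°.
Normalise into (−180°, 180°]: -58.43° stays -58.43°.
Negative ⇒ the second point lies to the west; separation 58.43°.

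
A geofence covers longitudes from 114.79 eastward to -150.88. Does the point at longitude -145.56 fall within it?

No

Band width going east from +114.79° to -150.88°: ((-150.88 − 114.79) mod 360) = 94.33°.
Offset of -145.56° east of the west edge: ((-145.56 − 114.79) mod 360) = 99.65°.
99.65° > 94.33° ⇒ outside.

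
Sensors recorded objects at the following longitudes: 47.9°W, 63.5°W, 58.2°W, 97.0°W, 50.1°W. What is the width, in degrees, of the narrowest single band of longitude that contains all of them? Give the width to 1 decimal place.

Sort the longitudes: -97.0°, -63.5°, -58.2°, -50.1°, -47.9°.
Eastward gaps between consecutive values (wrapping around): 33.5°, 5.3°, 8.1°, 2.2°, 310.9°.
Largest gap = 310.9° ⇒ minimal covering band is its complement: 360° − 310.9° = 49.1°.
Band runs from -97.0° eastward to -47.9°.

49.1°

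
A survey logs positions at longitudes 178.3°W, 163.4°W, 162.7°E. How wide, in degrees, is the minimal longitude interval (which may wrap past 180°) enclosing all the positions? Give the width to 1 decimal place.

33.9°

Sort the longitudes: -178.3°, -163.4°, +162.7°.
Eastward gaps between consecutive values (wrapping around): 14.9°, 326.1°, 19.0°.
Largest gap = 326.1° ⇒ minimal covering band is its complement: 360° − 326.1° = 33.9°.
Band runs from +162.7° eastward to -163.4°, crossing the antimeridian.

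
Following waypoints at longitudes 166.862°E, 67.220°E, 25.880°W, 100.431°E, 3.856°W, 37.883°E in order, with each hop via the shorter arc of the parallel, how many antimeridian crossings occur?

Leg 1: +166.862° → +67.220°, shortest Δλ = -99.642° (west) — does not cross 180°.
Leg 2: +67.220° → -25.880°, shortest Δλ = -93.1° (west) — does not cross 180°.
Leg 3: -25.880° → +100.431°, shortest Δλ = 126.311° (east) — does not cross 180°.
Leg 4: +100.431° → -3.856°, shortest Δλ = -104.287° (west) — does not cross 180°.
Leg 5: -3.856° → +37.883°, shortest Δλ = 41.739° (east) — does not cross 180°.
Total crossings: 0.

0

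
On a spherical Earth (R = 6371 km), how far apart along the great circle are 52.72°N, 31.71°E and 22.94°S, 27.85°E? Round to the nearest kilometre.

Δλ = 27.85 − 31.71 = -3.86°.
Δφ = -22.94 − 52.72 = -75.66°.
a = sin²(Δφ/2) + cos φ₁ · cos φ₂ · sin²(Δλ/2) = 0.376795.
c = 2·atan2(√a, √(1−a)) = 1.32182 rad → d = 6371·c ≈ 8421.33 km.

8421 km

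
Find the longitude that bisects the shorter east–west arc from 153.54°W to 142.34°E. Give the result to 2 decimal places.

Signed shortest Δλ from -153.54° to +142.34° is -64.12°.
Midpoint longitude = -153.54° + (-64.12°)/2 = -153.54° − 32.06° = -185.60°.
Normalise into (−180°, 180°]: +174.40°.
(The naïve average (-153.54 + +142.34)/2 = -5.6° is on the wrong side of the globe.)

174.40°E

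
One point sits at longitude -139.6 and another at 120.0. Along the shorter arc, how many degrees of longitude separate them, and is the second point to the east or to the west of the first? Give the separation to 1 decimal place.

Raw difference: 120.0 − -139.6 = 259.6°.
Normalise into (−180°, 180°]: 259.6° − 360° = -100.4°.
Negative ⇒ the second point lies to the west; separation 100.4°.

100.4° west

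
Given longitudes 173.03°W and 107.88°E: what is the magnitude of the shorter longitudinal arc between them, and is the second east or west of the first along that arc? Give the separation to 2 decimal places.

79.09° west

Raw difference: 107.88 − -173.03 = 280.91°.
Normalise into (−180°, 180°]: 280.91° − 360° = -79.09°.
Negative ⇒ the second point lies to the west; separation 79.09°.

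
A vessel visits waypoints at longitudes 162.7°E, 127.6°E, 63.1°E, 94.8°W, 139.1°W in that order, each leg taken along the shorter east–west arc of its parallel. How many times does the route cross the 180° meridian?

Leg 1: +162.7° → +127.6°, shortest Δλ = -35.1° (west) — does not cross 180°.
Leg 2: +127.6° → +63.1°, shortest Δλ = -64.5° (west) — does not cross 180°.
Leg 3: +63.1° → -94.8°, shortest Δλ = -157.9° (west) — does not cross 180°.
Leg 4: -94.8° → -139.1°, shortest Δλ = -44.3° (west) — does not cross 180°.
Total crossings: 0.

0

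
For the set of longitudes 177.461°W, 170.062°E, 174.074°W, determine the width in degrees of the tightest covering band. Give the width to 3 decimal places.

15.864°

Sort the longitudes: -177.461°, -174.074°, +170.062°.
Eastward gaps between consecutive values (wrapping around): 3.387°, 344.136°, 12.477°.
Largest gap = 344.136° ⇒ minimal covering band is its complement: 360° − 344.136° = 15.864°.
Band runs from +170.062° eastward to -174.074°, crossing the antimeridian.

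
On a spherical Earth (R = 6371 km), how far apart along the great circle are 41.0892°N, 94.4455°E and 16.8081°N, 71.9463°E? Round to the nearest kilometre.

Δλ = 71.9463 − 94.4455 = -22.4992°.
Δφ = 16.8081 − 41.0892 = -24.2811°.
a = sin²(Δφ/2) + cos φ₁ · cos φ₂ · sin²(Δλ/2) = 0.071689.
c = 2·atan2(√a, √(1−a)) = 0.54211 rad → d = 6371·c ≈ 3453.77 km.

3454 km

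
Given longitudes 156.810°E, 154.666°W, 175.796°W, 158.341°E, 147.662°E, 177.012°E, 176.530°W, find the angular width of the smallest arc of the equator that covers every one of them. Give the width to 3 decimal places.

57.672°

Sort the longitudes: -176.530°, -175.796°, -154.666°, +147.662°, +156.810°, +158.341°, +177.012°.
Eastward gaps between consecutive values (wrapping around): 0.734°, 21.130°, 302.328°, 9.148°, 1.531°, 18.671°, 6.458°.
Largest gap = 302.328° ⇒ minimal covering band is its complement: 360° − 302.328° = 57.672°.
Band runs from +147.662° eastward to -154.666°, crossing the antimeridian.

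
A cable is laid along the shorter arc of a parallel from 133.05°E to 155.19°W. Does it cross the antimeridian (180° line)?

Naïve |-155.19 − 133.05| = 288.24° > 180°, so the shorter arc goes the other way round — across 180°.
Signed shortest Δλ = ((-155.19 − 133.05 + 180) mod 360) − 180 = 71.76°.
Going east by 71.76° from +133.05° passes through 180° before reaching -155.19°.

Yes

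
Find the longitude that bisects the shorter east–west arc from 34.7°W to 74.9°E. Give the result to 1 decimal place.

Signed shortest Δλ from -34.7° to +74.9° is +109.6°.
Midpoint longitude = -34.7° + (+109.6°)/2 = -34.7° + 54.8° = +20.1°.

20.1°E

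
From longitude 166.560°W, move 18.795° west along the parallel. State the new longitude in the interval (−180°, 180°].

Start at -166.560°; shift −18.795° → -185.355°.
-185.355° lies outside (−180°, 180°]; add 360° → +174.645°.

174.645°E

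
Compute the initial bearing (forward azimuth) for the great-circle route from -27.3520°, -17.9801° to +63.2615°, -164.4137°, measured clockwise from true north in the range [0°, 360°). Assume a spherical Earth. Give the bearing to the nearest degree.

Δλ = -164.4137 − -17.9801 = -146.4336°.
θ = atan2( sin Δλ · cos φ₂ , cos φ₁ · sin φ₂ − sin φ₁ · cos φ₂ · cos Δλ )
  = atan2(-0.24876, 0.62098) = -21.831° → normalised to [0°, 360°): 338.169°.

338°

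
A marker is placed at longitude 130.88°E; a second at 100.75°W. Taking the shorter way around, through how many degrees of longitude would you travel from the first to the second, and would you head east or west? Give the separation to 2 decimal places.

128.37° east

Raw difference: -100.75 − 130.88 = -231.63°.
Normalise into (−180°, 180°]: -231.63° + 360° = 128.37°.
Positive ⇒ the second point lies to the east; separation 128.37°.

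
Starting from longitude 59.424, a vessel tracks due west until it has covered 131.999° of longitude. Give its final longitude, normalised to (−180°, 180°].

Start at +59.424°; shift −131.999° → -72.575°.
-72.575° already lies in (−180°, 180°].

-72.575°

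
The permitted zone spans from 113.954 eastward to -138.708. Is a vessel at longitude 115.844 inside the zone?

Band width going east from +113.954° to -138.708°: ((-138.708 − 113.954) mod 360) = 107.338°.
Offset of +115.844° east of the west edge: ((115.844 − 113.954) mod 360) = 1.890°.
1.890° ≤ 107.338° ⇒ inside.

Yes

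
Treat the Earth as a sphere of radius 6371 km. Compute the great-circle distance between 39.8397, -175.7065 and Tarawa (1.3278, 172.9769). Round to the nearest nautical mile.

2394 nmi

Δλ = 172.9769 − -175.7065 = 348.6834°; wrapped into (−180°, 180°]: -11.3166°.
Δφ = 1.3278 − 39.8397 = -38.5119°.
a = sin²(Δφ/2) + cos φ₁ · cos φ₂ · sin²(Δλ/2) = 0.116223.
c = 2·atan2(√a, √(1−a)) = 0.69578 rad → d = 6371·c ≈ 4432.81 km ≈ 2393.53 nmi.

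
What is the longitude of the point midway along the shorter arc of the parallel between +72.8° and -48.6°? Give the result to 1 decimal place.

+12.1°

Signed shortest Δλ from +72.8° to -48.6° is -121.4°.
Midpoint longitude = +72.8° + (-121.4°)/2 = +72.8° − 60.7° = +12.1°.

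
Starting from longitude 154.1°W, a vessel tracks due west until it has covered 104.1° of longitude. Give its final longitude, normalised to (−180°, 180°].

101.8°E

Start at -154.1°; shift −104.1° → -258.2°.
-258.2° lies outside (−180°, 180°]; add 360° → +101.8°.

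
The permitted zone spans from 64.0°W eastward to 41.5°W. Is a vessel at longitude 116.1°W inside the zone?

No

Band width going east from -64.0° to -41.5°: ((-41.5 − -64.0) mod 360) = 22.5°.
Offset of -116.1° east of the west edge: ((-116.1 − -64.0) mod 360) = 307.9°.
307.9° > 22.5° ⇒ outside.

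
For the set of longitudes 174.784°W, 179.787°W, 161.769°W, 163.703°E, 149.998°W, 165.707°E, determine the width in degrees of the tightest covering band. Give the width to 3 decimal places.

Sort the longitudes: -179.787°, -174.784°, -161.769°, -149.998°, +163.703°, +165.707°.
Eastward gaps between consecutive values (wrapping around): 5.003°, 13.015°, 11.771°, 313.701°, 2.004°, 14.506°.
Largest gap = 313.701° ⇒ minimal covering band is its complement: 360° − 313.701° = 46.299°.
Band runs from +163.703° eastward to -149.998°, crossing the antimeridian.

46.299°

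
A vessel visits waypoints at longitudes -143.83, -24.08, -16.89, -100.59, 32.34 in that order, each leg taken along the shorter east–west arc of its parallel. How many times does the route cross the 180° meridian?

Leg 1: -143.83° → -24.08°, shortest Δλ = 119.75° (east) — does not cross 180°.
Leg 2: -24.08° → -16.89°, shortest Δλ = 7.19° (east) — does not cross 180°.
Leg 3: -16.89° → -100.59°, shortest Δλ = -83.7° (west) — does not cross 180°.
Leg 4: -100.59° → +32.34°, shortest Δλ = 132.93° (east) — does not cross 180°.
Total crossings: 0.

0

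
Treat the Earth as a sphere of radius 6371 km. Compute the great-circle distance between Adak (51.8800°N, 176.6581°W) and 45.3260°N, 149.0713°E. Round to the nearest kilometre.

Δλ = 149.0713 − -176.6581 = 325.7294°; wrapped into (−180°, 180°]: -34.2706°.
Δφ = 45.3260 − 51.8800 = -6.5540°.
a = sin²(Δφ/2) + cos φ₁ · cos φ₂ · sin²(Δλ/2) = 0.040943.
c = 2·atan2(√a, √(1−a)) = 0.40750 rad → d = 6371·c ≈ 2596.18 km.

2596 km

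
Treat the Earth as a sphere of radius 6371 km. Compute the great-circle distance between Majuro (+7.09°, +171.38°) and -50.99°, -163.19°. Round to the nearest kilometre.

Δλ = -163.19 − 171.38 = -334.57°; wrapped into (−180°, 180°]: 25.43°.
Δφ = -50.99 − 7.09 = -58.08°.
a = sin²(Δφ/2) + cos φ₁ · cos φ₂ · sin²(Δλ/2) = 0.265893.
c = 2·atan2(√a, √(1−a)) = 1.08353 rad → d = 6371·c ≈ 6903.16 km.

6903 km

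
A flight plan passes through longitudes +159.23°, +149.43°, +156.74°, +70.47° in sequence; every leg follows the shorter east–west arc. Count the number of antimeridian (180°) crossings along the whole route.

Leg 1: +159.23° → +149.43°, shortest Δλ = -9.8° (west) — does not cross 180°.
Leg 2: +149.43° → +156.74°, shortest Δλ = 7.31° (east) — does not cross 180°.
Leg 3: +156.74° → +70.47°, shortest Δλ = -86.27° (west) — does not cross 180°.
Total crossings: 0.

0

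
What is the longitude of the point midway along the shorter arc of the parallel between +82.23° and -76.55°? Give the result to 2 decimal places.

+2.84°

Signed shortest Δλ from +82.23° to -76.55° is -158.78°.
Midpoint longitude = +82.23° + (-158.78°)/2 = +82.23° − 79.39° = +2.84°.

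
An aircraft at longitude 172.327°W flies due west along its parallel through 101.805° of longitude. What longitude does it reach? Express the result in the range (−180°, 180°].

Start at -172.327°; shift −101.805° → -274.132°.
-274.132° lies outside (−180°, 180°]; add 360° → +85.868°.

85.868°E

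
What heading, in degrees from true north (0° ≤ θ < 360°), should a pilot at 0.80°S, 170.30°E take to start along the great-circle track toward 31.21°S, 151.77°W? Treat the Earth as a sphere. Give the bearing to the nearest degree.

Δλ = -151.77 − 170.30 = -322.07°; wrapped into (−180°, 180°]: 37.93°.
θ = atan2( sin Δλ · cos φ₂ , cos φ₁ · sin φ₂ − sin φ₁ · cos φ₂ · cos Δλ )
  = atan2(0.52574, -0.50871) = 134.057° → normalised to [0°, 360°): 134.057°.

134°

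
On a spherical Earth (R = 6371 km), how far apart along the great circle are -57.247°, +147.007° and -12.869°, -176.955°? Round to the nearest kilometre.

Δλ = -176.955 − 147.007 = -323.962°; wrapped into (−180°, 180°]: 36.038°.
Δφ = -12.869 − -57.247 = 44.378°.
a = sin²(Δφ/2) + cos φ₁ · cos φ₂ · sin²(Δλ/2) = 0.193097.
c = 2·atan2(√a, √(1−a)) = 0.90992 rad → d = 6371·c ≈ 5797.13 km.

5797 km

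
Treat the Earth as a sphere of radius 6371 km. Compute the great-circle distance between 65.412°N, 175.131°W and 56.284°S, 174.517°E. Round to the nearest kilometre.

13560 km

Δλ = 174.517 − -175.131 = 349.648°; wrapped into (−180°, 180°]: -10.352°.
Δφ = -56.284 − 65.412 = -121.696°.
a = sin²(Δφ/2) + cos φ₁ · cos φ₂ · sin²(Δλ/2) = 0.764586.
c = 2·atan2(√a, √(1−a)) = 2.12842 rad → d = 6371·c ≈ 13560.17 km.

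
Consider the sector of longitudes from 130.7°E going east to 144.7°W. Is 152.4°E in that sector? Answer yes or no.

Yes

Band width going east from +130.7° to -144.7°: ((-144.7 − 130.7) mod 360) = 84.6°.
Offset of +152.4° east of the west edge: ((152.4 − 130.7) mod 360) = 21.7°.
21.7° ≤ 84.6° ⇒ inside.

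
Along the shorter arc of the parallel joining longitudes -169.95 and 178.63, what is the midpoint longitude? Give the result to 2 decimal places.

-175.66°

Signed shortest Δλ from -169.95° to +178.63° is -11.42°.
Midpoint longitude = -169.95° + (-11.42°)/2 = -169.95° − 5.71° = -175.66°.
(The naïve average (-169.95 + +178.63)/2 = 4.34° is on the wrong side of the globe.)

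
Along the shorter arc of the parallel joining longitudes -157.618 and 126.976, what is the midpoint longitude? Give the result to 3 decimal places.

+164.679°

Signed shortest Δλ from -157.618° to +126.976° is -75.406°.
Midpoint longitude = -157.618° + (-75.406°)/2 = -157.618° − 37.703° = -195.321°.
Normalise into (−180°, 180°]: +164.679°.
(The naïve average (-157.618 + +126.976)/2 = -15.321° is on the wrong side of the globe.)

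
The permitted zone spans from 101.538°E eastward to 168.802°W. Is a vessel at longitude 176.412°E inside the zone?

Yes

Band width going east from +101.538° to -168.802°: ((-168.802 − 101.538) mod 360) = 89.660°.
Offset of +176.412° east of the west edge: ((176.412 − 101.538) mod 360) = 74.874°.
74.874° ≤ 89.660° ⇒ inside.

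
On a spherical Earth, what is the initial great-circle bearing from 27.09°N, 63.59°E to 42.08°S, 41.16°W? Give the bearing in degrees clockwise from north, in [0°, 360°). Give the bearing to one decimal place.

234.6°

Δλ = -41.16 − 63.59 = -104.75°.
θ = atan2( sin Δλ · cos φ₂ , cos φ₁ · sin φ₂ − sin φ₁ · cos φ₂ · cos Δλ )
  = atan2(-0.71775, -0.51059) = -125.427° → normalised to [0°, 360°): 234.573°.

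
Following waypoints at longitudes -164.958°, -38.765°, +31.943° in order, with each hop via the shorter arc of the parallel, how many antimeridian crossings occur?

Leg 1: -164.958° → -38.765°, shortest Δλ = 126.193° (east) — does not cross 180°.
Leg 2: -38.765° → +31.943°, shortest Δλ = 70.708° (east) — does not cross 180°.
Total crossings: 0.

0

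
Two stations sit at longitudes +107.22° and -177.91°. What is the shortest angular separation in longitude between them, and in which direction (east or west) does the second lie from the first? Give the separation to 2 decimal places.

Raw difference: -177.91 − 107.22 = -285.13°.
Normalise into (−180°, 180°]: -285.13° + 360° = 74.87°.
Positive ⇒ the second point lies to the east; separation 74.87°.

74.87° east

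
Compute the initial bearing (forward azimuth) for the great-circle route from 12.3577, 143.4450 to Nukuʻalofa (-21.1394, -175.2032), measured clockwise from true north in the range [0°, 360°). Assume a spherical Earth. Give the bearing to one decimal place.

129.2°

Δλ = -175.2032 − 143.4450 = -318.6482°; wrapped into (−180°, 180°]: 41.3518°.
θ = atan2( sin Δλ · cos φ₂ , cos φ₁ · sin φ₂ − sin φ₁ · cos φ₂ · cos Δλ )
  = atan2(0.61622, -0.50212) = 129.175° → normalised to [0°, 360°): 129.175°.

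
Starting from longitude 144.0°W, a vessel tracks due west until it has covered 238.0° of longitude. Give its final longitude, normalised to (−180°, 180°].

22.0°W

Start at -144.0°; shift −238.0° → -382.0°.
-382.0° lies outside (−180°, 180°]; add 360° → -22.0°.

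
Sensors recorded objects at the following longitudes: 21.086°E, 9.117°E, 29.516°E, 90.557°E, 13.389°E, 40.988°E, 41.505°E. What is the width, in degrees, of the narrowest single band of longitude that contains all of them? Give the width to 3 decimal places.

81.440°

Sort the longitudes: +9.117°, +13.389°, +21.086°, +29.516°, +40.988°, +41.505°, +90.557°.
Eastward gaps between consecutive values (wrapping around): 4.272°, 7.697°, 8.430°, 11.472°, 0.517°, 49.052°, 278.560°.
Largest gap = 278.560° ⇒ minimal covering band is its complement: 360° − 278.560° = 81.440°.
Band runs from +9.117° eastward to +90.557°.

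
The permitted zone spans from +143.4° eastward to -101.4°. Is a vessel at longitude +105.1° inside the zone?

No

Band width going east from +143.4° to -101.4°: ((-101.4 − 143.4) mod 360) = 115.2°.
Offset of +105.1° east of the west edge: ((105.1 − 143.4) mod 360) = 321.7°.
321.7° > 115.2° ⇒ outside.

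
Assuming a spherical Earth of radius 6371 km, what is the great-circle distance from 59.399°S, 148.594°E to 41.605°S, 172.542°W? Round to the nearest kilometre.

Δλ = -172.542 − 148.594 = -321.136°; wrapped into (−180°, 180°]: 38.864°.
Δφ = -41.605 − -59.399 = 17.794°.
a = sin²(Δφ/2) + cos φ₁ · cos φ₂ · sin²(Δλ/2) = 0.066049.
c = 2·atan2(√a, √(1−a)) = 0.51983 rad → d = 6371·c ≈ 3311.86 km.

3312 km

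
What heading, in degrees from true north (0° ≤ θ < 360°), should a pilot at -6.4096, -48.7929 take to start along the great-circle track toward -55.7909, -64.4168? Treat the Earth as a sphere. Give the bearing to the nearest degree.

191°

Δλ = -64.4168 − -48.7929 = -15.6239°.
θ = atan2( sin Δλ · cos φ₂ , cos φ₁ · sin φ₂ − sin φ₁ · cos φ₂ · cos Δλ )
  = atan2(-0.15142, -0.76138) = -168.752° → normalised to [0°, 360°): 191.248°.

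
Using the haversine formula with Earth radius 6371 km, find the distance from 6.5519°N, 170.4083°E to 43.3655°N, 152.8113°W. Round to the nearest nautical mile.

Δλ = -152.8113 − 170.4083 = -323.2196°; wrapped into (−180°, 180°]: 36.7804°.
Δφ = 43.3655 − 6.5519 = 36.8136°.
a = sin²(Δφ/2) + cos φ₁ · cos φ₂ · sin²(Δλ/2) = 0.171591.
c = 2·atan2(√a, √(1−a)) = 0.85421 rad → d = 6371·c ≈ 5442.15 km ≈ 2938.52 nmi.

2939 nmi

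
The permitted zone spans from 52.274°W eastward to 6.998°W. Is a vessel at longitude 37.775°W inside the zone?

Yes

Band width going east from -52.274° to -6.998°: ((-6.998 − -52.274) mod 360) = 45.276°.
Offset of -37.775° east of the west edge: ((-37.775 − -52.274) mod 360) = 14.499°.
14.499° ≤ 45.276° ⇒ inside.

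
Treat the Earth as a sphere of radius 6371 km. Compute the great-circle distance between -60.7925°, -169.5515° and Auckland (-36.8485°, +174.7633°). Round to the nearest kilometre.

Δλ = 174.7633 − -169.5515 = 344.3148°; wrapped into (−180°, 180°]: -15.6852°.
Δφ = -36.8485 − -60.7925 = 23.9440°.
a = sin²(Δφ/2) + cos φ₁ · cos φ₂ · sin²(Δλ/2) = 0.050299.
c = 2·atan2(√a, √(1−a)) = 0.45240 rad → d = 6371·c ≈ 2882.23 km.

2882 km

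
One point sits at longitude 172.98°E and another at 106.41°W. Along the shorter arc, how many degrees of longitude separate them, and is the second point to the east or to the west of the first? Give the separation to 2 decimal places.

80.61° east

Raw difference: -106.41 − 172.98 = -279.39°.
Normalise into (−180°, 180°]: -279.39° + 360° = 80.61°.
Positive ⇒ the second point lies to the east; separation 80.61°.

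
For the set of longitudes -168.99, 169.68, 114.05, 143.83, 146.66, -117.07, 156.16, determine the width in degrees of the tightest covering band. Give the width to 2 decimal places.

128.88°

Sort the longitudes: -168.99°, -117.07°, +114.05°, +143.83°, +146.66°, +156.16°, +169.68°.
Eastward gaps between consecutive values (wrapping around): 51.92°, 231.12°, 29.78°, 2.83°, 9.50°, 13.52°, 21.33°.
Largest gap = 231.12° ⇒ minimal covering band is its complement: 360° − 231.12° = 128.88°.
Band runs from +114.05° eastward to -117.07°, crossing the antimeridian.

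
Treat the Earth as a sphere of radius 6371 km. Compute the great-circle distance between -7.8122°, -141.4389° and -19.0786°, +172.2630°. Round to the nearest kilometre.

Δλ = 172.2630 − -141.4389 = 313.7019°; wrapped into (−180°, 180°]: -46.2981°.
Δφ = -19.0786 − -7.8122 = -11.2664°.
a = sin²(Δφ/2) + cos φ₁ · cos φ₂ · sin²(Δλ/2) = 0.154337.
c = 2·atan2(√a, √(1−a)) = 0.80747 rad → d = 6371·c ≈ 5144.42 km.

5144 km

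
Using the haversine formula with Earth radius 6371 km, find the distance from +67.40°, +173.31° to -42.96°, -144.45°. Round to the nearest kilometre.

Δλ = -144.45 − 173.31 = -317.76°; wrapped into (−180°, 180°]: 42.24°.
Δφ = -42.96 − 67.40 = -110.36°.
a = sin²(Δφ/2) + cos φ₁ · cos φ₂ · sin²(Δλ/2) = 0.710473.
c = 2·atan2(√a, √(1−a)) = 2.00528 rad → d = 6371·c ≈ 12775.66 km.

12776 km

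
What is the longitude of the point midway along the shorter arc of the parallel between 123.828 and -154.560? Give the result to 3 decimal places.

+164.634°

Signed shortest Δλ from +123.828° to -154.560° is +81.612°.
Midpoint longitude = +123.828° + (+81.612°)/2 = +123.828° + 40.806° = +164.634°.
(The naïve average (+123.828 + -154.560)/2 = -15.366° is on the wrong side of the globe.)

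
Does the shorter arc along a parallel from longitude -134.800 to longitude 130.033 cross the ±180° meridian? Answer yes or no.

Yes

Naïve |130.033 − -134.800| = 264.833° > 180°, so the shorter arc goes the other way round — across 180°.
Signed shortest Δλ = ((130.033 − -134.800 + 180) mod 360) − 180 = -95.167°.
Going west by 95.167° from -134.800° passes through 180° before reaching +130.033°.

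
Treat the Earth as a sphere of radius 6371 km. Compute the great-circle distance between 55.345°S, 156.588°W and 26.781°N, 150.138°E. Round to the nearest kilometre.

Δλ = 150.138 − -156.588 = 306.726°; wrapped into (−180°, 180°]: -53.274°.
Δφ = 26.781 − -55.345 = 82.126°.
a = sin²(Δφ/2) + cos φ₁ · cos φ₂ · sin²(Δλ/2) = 0.533541.
c = 2·atan2(√a, √(1−a)) = 1.63793 rad → d = 6371·c ≈ 10435.24 km.

10435 km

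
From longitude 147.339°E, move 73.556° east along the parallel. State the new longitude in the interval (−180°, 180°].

Start at +147.339°; shift +73.556° → +220.895°.
+220.895° lies outside (−180°, 180°]; subtract 360° → -139.105°.

139.105°W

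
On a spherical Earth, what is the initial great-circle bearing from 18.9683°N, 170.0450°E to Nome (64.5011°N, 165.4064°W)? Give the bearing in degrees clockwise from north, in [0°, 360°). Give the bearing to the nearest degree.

14°

Δλ = -165.4064 − 170.0450 = -335.4514°; wrapped into (−180°, 180°]: 24.5486°.
θ = atan2( sin Δλ · cos φ₂ , cos φ₁ · sin φ₂ − sin φ₁ · cos φ₂ · cos Δλ )
  = atan2(0.17886, 0.72630) = 13.834° → normalised to [0°, 360°): 13.834°.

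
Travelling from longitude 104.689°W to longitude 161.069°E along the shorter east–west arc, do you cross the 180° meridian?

Yes

Naïve |161.069 − -104.689| = 265.758° > 180°, so the shorter arc goes the other way round — across 180°.
Signed shortest Δλ = ((161.069 − -104.689 + 180) mod 360) − 180 = -94.242°.
Going west by 94.242° from -104.689° passes through 180° before reaching +161.069°.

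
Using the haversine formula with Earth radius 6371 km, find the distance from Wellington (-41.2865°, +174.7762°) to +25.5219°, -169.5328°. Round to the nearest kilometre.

Δλ = -169.5328 − 174.7762 = -344.3090°; wrapped into (−180°, 180°]: 15.6910°.
Δφ = 25.5219 − -41.2865 = 66.8084°.
a = sin²(Δφ/2) + cos φ₁ · cos φ₂ · sin²(Δλ/2) = 0.315731.
c = 2·atan2(√a, √(1−a)) = 1.19336 rad → d = 6371·c ≈ 7602.90 km.

7603 km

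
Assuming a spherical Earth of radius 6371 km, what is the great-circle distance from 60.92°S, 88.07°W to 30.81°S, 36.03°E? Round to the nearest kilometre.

Δλ = 36.03 − -88.07 = 124.10°.
Δφ = -30.81 − -60.92 = 30.11°.
a = sin²(Δφ/2) + cos φ₁ · cos φ₂ · sin²(Δλ/2) = 0.393202.
c = 2·atan2(√a, √(1−a)) = 1.35554 rad → d = 6371·c ≈ 8636.16 km.

8636 km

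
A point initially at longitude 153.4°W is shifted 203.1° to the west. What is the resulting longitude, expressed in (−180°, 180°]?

Start at -153.4°; shift −203.1° → -356.5°.
-356.5° lies outside (−180°, 180°]; add 360° → +3.5°.

3.5°E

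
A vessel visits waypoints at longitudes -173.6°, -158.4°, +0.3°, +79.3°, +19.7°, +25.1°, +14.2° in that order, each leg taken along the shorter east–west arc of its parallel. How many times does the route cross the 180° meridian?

0

Leg 1: -173.6° → -158.4°, shortest Δλ = 15.2° (east) — does not cross 180°.
Leg 2: -158.4° → +0.3°, shortest Δλ = 158.7° (east) — does not cross 180°.
Leg 3: +0.3° → +79.3°, shortest Δλ = 79.0° (east) — does not cross 180°.
Leg 4: +79.3° → +19.7°, shortest Δλ = -59.6° (west) — does not cross 180°.
Leg 5: +19.7° → +25.1°, shortest Δλ = 5.4° (east) — does not cross 180°.
Leg 6: +25.1° → +14.2°, shortest Δλ = -10.9° (west) — does not cross 180°.
Total crossings: 0.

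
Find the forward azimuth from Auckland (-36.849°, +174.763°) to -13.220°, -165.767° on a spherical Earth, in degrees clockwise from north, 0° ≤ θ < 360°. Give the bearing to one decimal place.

41.4°

Δλ = -165.767 − 174.763 = -340.530°; wrapped into (−180°, 180°]: 19.470°.
θ = atan2( sin Δλ · cos φ₂ , cos φ₁ · sin φ₂ − sin φ₁ · cos φ₂ · cos Δλ )
  = atan2(0.32448, 0.36743) = 41.448° → normalised to [0°, 360°): 41.448°.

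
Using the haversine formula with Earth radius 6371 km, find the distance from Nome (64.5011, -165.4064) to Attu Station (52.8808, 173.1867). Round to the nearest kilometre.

1772 km

Δλ = 173.1867 − -165.4064 = 338.5931°; wrapped into (−180°, 180°]: -21.4069°.
Δφ = 52.8808 − 64.5011 = -11.6203°.
a = sin²(Δφ/2) + cos φ₁ · cos φ₂ · sin²(Δλ/2) = 0.019209.
c = 2·atan2(√a, √(1−a)) = 0.27809 rad → d = 6371·c ≈ 1771.72 km.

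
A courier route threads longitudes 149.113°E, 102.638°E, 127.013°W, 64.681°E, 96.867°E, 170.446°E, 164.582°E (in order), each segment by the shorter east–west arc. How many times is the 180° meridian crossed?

2

Leg 1: +149.113° → +102.638°, shortest Δλ = -46.475° (west) — does not cross 180°.
Leg 2: +102.638° → -127.013°, shortest Δλ = 130.349° (east) — crosses 180°.
Leg 3: -127.013° → +64.681°, shortest Δλ = -168.306° (west) — crosses 180°.
Leg 4: +64.681° → +96.867°, shortest Δλ = 32.186° (east) — does not cross 180°.
Leg 5: +96.867° → +170.446°, shortest Δλ = 73.579° (east) — does not cross 180°.
Leg 6: +170.446° → +164.582°, shortest Δλ = -5.864° (west) — does not cross 180°.
Total crossings: 2.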